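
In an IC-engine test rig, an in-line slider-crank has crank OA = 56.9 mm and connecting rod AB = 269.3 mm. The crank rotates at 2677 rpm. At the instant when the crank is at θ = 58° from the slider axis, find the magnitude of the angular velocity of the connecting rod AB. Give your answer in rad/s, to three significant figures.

31.9

ω = 280.3 rad/s (converted from 2677 rpm).
The rod makes angle φ with the slider axis where L sinφ = r sinθ; differentiating, L cosφ·φ̇ = r ω cosθ.
L cosφ = √(L² − r² sin²θ) = 0.26494 m.
|ω_rod| = r ω |cosθ| / √(L² − r² sin²θ) = 0.0569·280.3·0.52992/0.26494 = 31.904 rad/s.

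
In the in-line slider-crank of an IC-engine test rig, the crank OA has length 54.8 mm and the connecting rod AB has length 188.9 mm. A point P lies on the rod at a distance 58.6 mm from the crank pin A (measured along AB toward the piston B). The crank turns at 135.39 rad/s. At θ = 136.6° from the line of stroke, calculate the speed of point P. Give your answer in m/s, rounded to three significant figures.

6.04

ω = 135.4 rad/s.  Crank-pin speed |V_A| = rω = 7.4194 m/s, perpendicular to OA.
Rod angle: sinφ = −(r/L) sinθ ⇒ φ = -11.497°; ω_rod = −rω cosθ/√(L²−r²sin²θ) = +29.122 rad/s.
V_P = V_A + ω_rod × AP, with AP = 0.0586 m along the rod.
Components: V_Px = −rω sinθ − a·ω_rod·sinφ = -4.7576 m/s;  V_Py = rω cosθ + a·ω_rod·cosφ = -3.7184 m/s.
|V_P| = √(V_Px² + V_Py²) = 6.0383 m/s.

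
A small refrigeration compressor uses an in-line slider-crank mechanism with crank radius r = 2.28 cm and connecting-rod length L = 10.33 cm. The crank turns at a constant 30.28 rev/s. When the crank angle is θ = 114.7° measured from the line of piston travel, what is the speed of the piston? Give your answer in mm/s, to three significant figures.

3570

ω = 2π·30.3 = 190.3 rad/s
For an in-line slider-crank, x = r cosθ + √(L² − r² sin²θ), so v = −rω sinθ·[1 + r cosθ/√(L² − r² sin²θ)].
With r = 0.0228 m, L = 0.1033 m, θ = 114.7°: √(L² − r² sin²θ) = 0.1012 m.
v = −0.0228·190.3·0.90851·[1 + 0.0228·-0.41787/0.1012] = -3.5699 m/s.
|v| = 3.5699 m/s = 3569.9 mm/s.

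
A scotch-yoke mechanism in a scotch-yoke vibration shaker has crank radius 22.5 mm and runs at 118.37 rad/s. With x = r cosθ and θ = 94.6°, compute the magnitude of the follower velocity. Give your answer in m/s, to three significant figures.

ω = 118.4 rad/s
x = r cosθ ⇒ ẋ = −rω sinθ.
|v| = rω|sinθ| = 0.0225·118.4·|sin 94.6°| = 2.6547 m/s.

2.65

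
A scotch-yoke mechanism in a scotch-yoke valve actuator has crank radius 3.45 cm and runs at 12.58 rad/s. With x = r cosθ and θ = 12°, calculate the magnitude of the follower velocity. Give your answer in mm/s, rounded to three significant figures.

ω = 12.58 rad/s
x = r cosθ ⇒ ẋ = −rω sinθ.
|v| = rω|sinθ| = 0.0345·12.58·|sin 12°| = 0.090236 m/s = 90.236 mm/s.

90.2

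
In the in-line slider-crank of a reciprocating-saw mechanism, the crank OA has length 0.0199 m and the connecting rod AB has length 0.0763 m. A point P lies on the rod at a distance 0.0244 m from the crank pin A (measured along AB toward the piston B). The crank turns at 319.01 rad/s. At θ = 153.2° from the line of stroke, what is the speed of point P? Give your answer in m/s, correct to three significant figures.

4.68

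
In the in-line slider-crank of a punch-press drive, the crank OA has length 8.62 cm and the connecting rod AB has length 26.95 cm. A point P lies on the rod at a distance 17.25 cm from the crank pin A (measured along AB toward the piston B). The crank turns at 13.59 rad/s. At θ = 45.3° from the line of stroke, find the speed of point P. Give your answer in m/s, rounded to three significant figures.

ω = 13.59 rad/s.  Crank-pin speed |V_A| = rω = 1.1715 m/s, perpendicular to OA.
Rod angle: sinφ = −(r/L) sinθ ⇒ φ = -13.141°; ω_rod = −rω cosθ/√(L²−r²sin²θ) = -3.1397 rad/s.
V_P = V_A + ω_rod × AP, with AP = 0.1725 m along the rod.
Components: V_Px = −rω sinθ − a·ω_rod·sinφ = -0.95581 m/s;  V_Py = rω cosθ + a·ω_rod·cosφ = +0.29658 m/s.
|V_P| = √(V_Px² + V_Py²) = 1.0008 m/s.

1.00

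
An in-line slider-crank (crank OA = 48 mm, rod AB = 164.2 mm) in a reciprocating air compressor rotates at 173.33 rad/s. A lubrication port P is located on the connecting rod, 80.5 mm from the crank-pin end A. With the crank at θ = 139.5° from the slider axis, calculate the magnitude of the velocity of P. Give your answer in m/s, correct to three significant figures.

5.79

ω = 173.3 rad/s.  Crank-pin speed |V_A| = rω = 8.3198 m/s, perpendicular to OA.
Rod angle: sinφ = −(r/L) sinθ ⇒ φ = -10.944°; ω_rod = −rω cosθ/√(L²−r²sin²θ) = +39.243 rad/s.
V_P = V_A + ω_rod × AP, with AP = 0.0805 m along the rod.
Components: V_Px = −rω sinθ − a·ω_rod·sinφ = -4.8036 m/s;  V_Py = rω cosθ + a·ω_rod·cosφ = -3.2249 m/s.
|V_P| = √(V_Px² + V_Py²) = 5.7857 m/s.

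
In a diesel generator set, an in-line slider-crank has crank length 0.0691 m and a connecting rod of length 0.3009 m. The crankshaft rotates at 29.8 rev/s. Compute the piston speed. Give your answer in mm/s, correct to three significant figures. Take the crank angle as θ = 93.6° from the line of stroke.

ω = 2π·29.8 = 187.2 rad/s
For an in-line slider-crank, x = r cosθ + √(L² − r² sin²θ), so v = −rω sinθ·[1 + r cosθ/√(L² − r² sin²θ)].
With r = 0.0691 m, L = 0.3009 m, θ = 93.6°: √(L² − r² sin²θ) = 0.29289 m.
v = −0.0691·187.2·0.99803·[1 + 0.0691·-0.06279/0.29289] = -12.721 m/s.
|v| = 12.721 m/s = 12721 mm/s.

12700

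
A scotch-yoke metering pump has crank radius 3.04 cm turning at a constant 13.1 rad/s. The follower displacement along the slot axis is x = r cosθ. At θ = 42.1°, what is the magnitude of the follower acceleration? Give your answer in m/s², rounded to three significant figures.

3.87

ω = 13.1 rad/s
x = r cosθ ⇒ ẍ = −rω² cosθ (ω constant).
|a| = rω²|cosθ| = 0.0304·(13.1)²·|cos 42.1°| = 3.8708 m/s².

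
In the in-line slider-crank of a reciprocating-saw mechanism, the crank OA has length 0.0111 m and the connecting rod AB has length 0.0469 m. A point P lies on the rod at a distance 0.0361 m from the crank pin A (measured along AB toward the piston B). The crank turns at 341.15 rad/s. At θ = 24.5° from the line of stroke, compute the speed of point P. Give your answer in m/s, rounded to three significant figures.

2.00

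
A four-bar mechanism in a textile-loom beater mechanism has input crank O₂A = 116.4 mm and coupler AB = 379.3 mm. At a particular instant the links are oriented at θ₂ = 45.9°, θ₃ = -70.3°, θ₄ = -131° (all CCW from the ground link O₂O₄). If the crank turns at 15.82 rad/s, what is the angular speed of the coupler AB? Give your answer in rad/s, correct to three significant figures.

ω₂ = 15.82 rad/s
Differentiating the loop-closure r₂e^{iθ₂}+r₃e^{iθ₃}=r₁+r₄e^{iθ₄} gives r₂ω₂e^{iθ₂}+r₃ω₃e^{iθ₃}=r₄ω₄e^{iθ₄}.
Eliminating the other unknown: ω₃ = r₂ω₂ sin(θ₄−θ₂) / [r₃ sin(θ₃−θ₄)].
Numerator sine = -0.05408; denominator sine = +0.87207.
Result = 0.1164·15.82·(-0.05408) / (0.3793·(+0.87207)) = -0.30106 rad/s; magnitude 0.30106 rad/s.

0.301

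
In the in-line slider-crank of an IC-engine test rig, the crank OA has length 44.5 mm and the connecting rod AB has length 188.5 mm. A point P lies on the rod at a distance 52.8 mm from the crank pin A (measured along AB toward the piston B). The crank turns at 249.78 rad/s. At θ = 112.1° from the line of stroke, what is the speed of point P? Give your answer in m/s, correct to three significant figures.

ω = 249.8 rad/s.  Crank-pin speed |V_A| = rω = 11.115 m/s, perpendicular to OA.
Rod angle: sinφ = −(r/L) sinθ ⇒ φ = -12.634°; ω_rod = −rω cosθ/√(L²−r²sin²θ) = +22.735 rad/s.
V_P = V_A + ω_rod × AP, with AP = 0.0528 m along the rod.
Components: V_Px = −rω sinθ − a·ω_rod·sinφ = -10.036 m/s;  V_Py = rω cosθ + a·ω_rod·cosφ = -3.0105 m/s.
|V_P| = √(V_Px² + V_Py²) = 10.478 m/s.

10.5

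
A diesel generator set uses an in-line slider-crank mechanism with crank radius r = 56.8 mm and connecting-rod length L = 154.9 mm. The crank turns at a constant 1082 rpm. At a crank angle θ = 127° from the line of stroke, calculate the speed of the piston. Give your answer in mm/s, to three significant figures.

ω = 2π·1082/60 = 113.3 rad/s
For an in-line slider-crank, x = r cosθ + √(L² − r² sin²θ), so v = −rω sinθ·[1 + r cosθ/√(L² − r² sin²θ)].
With r = 0.0568 m, L = 0.1549 m, θ = 127°: √(L² − r² sin²θ) = 0.14811 m.
v = −0.0568·113.3·0.79864·[1 + 0.0568·-0.60182/0.14811] = -3.9536 m/s.
|v| = 3.9536 m/s = 3953.6 mm/s.

3950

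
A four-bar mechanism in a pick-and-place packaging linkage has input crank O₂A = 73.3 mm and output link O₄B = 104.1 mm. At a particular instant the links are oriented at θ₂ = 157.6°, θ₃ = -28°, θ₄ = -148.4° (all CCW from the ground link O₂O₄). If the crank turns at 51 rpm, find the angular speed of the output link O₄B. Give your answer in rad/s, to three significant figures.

0.425

ω₂ = 5.341 rad/s (from 51 rpm).
Differentiating the loop-closure r₂e^{iθ₂}+r₃e^{iθ₃}=r₁+r₄e^{iθ₄} gives r₂ω₂e^{iθ₂}+r₃ω₃e^{iθ₃}=r₄ω₄e^{iθ₄}.
Eliminating the other unknown: ω₄ = r₂ω₂ sin(θ₂−θ₃) / [r₄ sin(θ₄−θ₃)].
Numerator sine = -0.09758; denominator sine = -0.86251.
Result = 0.0733·5.341·(-0.09758) / (0.1041·(-0.86251)) = +0.42546 rad/s; magnitude 0.42546 rad/s.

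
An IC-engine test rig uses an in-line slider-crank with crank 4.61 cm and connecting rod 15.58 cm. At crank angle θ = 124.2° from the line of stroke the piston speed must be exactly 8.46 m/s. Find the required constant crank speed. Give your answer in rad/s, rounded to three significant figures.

268

For an in-line slider-crank, |v_piston| = rω|sinθ|·[1 + r cosθ/√(L² − r² sin²θ)].
With r = 0.0461 m, L = 0.1558 m, θ = 124.2°: the bracketed kinematic factor |dx/dθ| = 0.031588 m.
ω = v/|dx/dθ| = 8.46/0.031588 = 267.82 rad/s.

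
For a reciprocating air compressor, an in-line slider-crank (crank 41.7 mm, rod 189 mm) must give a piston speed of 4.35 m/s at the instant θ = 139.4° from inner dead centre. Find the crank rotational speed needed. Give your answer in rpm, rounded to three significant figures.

1840

For an in-line slider-crank, |v_piston| = rω|sinθ|·[1 + r cosθ/√(L² − r² sin²θ)].
With r = 0.0417 m, L = 0.189 m, θ = 139.4°: the bracketed kinematic factor |dx/dθ| = 0.022544 m.
ω = v/|dx/dθ| = 4.35/0.022544 = 192.96 rad/s.
N = 60ω/(2π) = 1842.6 rpm.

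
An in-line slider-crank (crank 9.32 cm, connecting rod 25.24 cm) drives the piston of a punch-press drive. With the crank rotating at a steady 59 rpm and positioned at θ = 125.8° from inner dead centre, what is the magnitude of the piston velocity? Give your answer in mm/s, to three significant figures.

ω = 2π·59/60 = 6.178 rad/s
For an in-line slider-crank, x = r cosθ + √(L² − r² sin²θ), so v = −rω sinθ·[1 + r cosθ/√(L² − r² sin²θ)].
With r = 0.0932 m, L = 0.2524 m, θ = 125.8°: √(L² − r² sin²θ) = 0.24081 m.
v = −0.0932·6.178·0.81106·[1 + 0.0932·-0.58496/0.24081] = -0.3613 m/s.
|v| = 0.3613 m/s = 361.3 mm/s.

361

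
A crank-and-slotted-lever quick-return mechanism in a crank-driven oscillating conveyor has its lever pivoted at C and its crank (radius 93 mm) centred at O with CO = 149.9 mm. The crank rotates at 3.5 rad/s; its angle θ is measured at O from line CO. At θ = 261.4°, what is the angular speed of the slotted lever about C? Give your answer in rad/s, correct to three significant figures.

ω = 3.5 rad/s
Crank pin A relative to C: A = (d + r cosθ, r sinθ); lever angle φ = atan2(r sinθ, d + r cosθ).
Differentiating tanφ: φ̇ = rω(d cosθ + r)/(d² + r² + 2dr cosθ).
d² + r² + 2dr cosθ = |CA|² = 0.0269498 m²;  d cosθ + r = +0.070585 m.
|ω_lever| = |0.093·3.5·+0.070585| / 0.0269498 = 0.85252 rad/s.

0.853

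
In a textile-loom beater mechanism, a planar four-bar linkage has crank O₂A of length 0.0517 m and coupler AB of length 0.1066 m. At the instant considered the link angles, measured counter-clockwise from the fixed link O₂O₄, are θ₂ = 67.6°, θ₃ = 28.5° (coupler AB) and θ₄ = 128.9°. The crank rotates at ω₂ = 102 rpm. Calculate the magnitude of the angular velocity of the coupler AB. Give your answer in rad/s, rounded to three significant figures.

4.62

ω₂ = 10.68 rad/s (from 102 rpm).
Differentiating the loop-closure r₂e^{iθ₂}+r₃e^{iθ₃}=r₁+r₄e^{iθ₄} gives r₂ω₂e^{iθ₂}+r₃ω₃e^{iθ₃}=r₄ω₄e^{iθ₄}.
Eliminating the other unknown: ω₃ = r₂ω₂ sin(θ₄−θ₂) / [r₃ sin(θ₃−θ₄)].
Numerator sine = +0.87715; denominator sine = -0.98357.
Result = 0.0517·10.68·(+0.87715) / (0.1066·(-0.98357)) = -4.6199 rad/s; magnitude 4.6199 rad/s.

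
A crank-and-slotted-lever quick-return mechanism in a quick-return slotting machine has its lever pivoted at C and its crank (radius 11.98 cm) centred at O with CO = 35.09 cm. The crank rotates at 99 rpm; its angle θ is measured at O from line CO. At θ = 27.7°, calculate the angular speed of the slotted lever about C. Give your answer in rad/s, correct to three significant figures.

2.52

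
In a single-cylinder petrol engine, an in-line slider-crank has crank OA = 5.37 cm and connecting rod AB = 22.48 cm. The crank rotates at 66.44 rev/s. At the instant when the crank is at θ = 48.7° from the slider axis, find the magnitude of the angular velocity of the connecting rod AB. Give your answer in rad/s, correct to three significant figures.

ω = 417.5 rad/s (converted from 66.44 rev/s).
The rod makes angle φ with the slider axis where L sinφ = r sinθ; differentiating, L cosφ·φ̇ = r ω cosθ.
L cosφ = √(L² − r² sin²θ) = 0.22115 m.
|ω_rod| = r ω |cosθ| / √(L² − r² sin²θ) = 0.0537·417.5·0.66000/0.22115 = 66.902 rad/s.

66.9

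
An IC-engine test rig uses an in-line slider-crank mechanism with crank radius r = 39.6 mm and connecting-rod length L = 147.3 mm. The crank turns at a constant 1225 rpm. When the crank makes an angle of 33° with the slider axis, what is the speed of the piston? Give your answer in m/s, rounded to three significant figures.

3.40

ω = 2π·1225/60 = 128.3 rad/s
For an in-line slider-crank, x = r cosθ + √(L² − r² sin²θ), so v = −rω sinθ·[1 + r cosθ/√(L² − r² sin²θ)].
With r = 0.0396 m, L = 0.1473 m, θ = 33°: √(L² − r² sin²θ) = 0.14571 m.
v = −0.0396·128.3·0.54464·[1 + 0.0396·0.83867/0.14571] = -3.3973 m/s.
|v| = 3.3973 m/s.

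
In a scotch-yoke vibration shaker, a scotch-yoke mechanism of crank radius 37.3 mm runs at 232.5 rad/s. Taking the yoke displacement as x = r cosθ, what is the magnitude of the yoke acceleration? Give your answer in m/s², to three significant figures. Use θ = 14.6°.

ω = 232.5 rad/s
x = r cosθ ⇒ ẍ = −rω² cosθ (ω constant).
|a| = rω²|cosθ| = 0.0373·(232.5)²·|cos 14.6°| = 1951.2 m/s².

1950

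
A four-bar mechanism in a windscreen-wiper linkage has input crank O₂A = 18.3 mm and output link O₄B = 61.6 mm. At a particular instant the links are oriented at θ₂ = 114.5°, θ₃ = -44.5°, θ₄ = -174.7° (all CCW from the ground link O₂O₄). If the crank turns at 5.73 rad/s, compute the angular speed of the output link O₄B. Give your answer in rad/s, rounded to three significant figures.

0.799

ω₂ = 5.73 rad/s
Differentiating the loop-closure r₂e^{iθ₂}+r₃e^{iθ₃}=r₁+r₄e^{iθ₄} gives r₂ω₂e^{iθ₂}+r₃ω₃e^{iθ₃}=r₄ω₄e^{iθ₄}.
Eliminating the other unknown: ω₄ = r₂ω₂ sin(θ₂−θ₃) / [r₄ sin(θ₄−θ₃)].
Numerator sine = +0.35837; denominator sine = -0.76380.
Result = 0.0183·5.73·(+0.35837) / (0.0616·(-0.76380)) = -0.79869 rad/s; magnitude 0.79869 rad/s.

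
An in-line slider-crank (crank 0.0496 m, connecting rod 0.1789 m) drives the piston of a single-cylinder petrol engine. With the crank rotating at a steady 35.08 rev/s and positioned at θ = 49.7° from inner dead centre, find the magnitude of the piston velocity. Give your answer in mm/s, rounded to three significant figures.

9870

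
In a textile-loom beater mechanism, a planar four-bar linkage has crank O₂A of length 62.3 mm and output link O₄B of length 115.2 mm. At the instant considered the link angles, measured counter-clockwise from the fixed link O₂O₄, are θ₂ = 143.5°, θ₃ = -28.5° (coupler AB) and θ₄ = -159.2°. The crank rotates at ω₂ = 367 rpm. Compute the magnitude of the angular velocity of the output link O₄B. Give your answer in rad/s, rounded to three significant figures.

3.82

ω₂ = 38.43 rad/s (from 367 rpm).
Differentiating the loop-closure r₂e^{iθ₂}+r₃e^{iθ₃}=r₁+r₄e^{iθ₄} gives r₂ω₂e^{iθ₂}+r₃ω₃e^{iθ₃}=r₄ω₄e^{iθ₄}.
Eliminating the other unknown: ω₄ = r₂ω₂ sin(θ₂−θ₃) / [r₄ sin(θ₄−θ₃)].
Numerator sine = +0.13917; denominator sine = -0.75813.
Result = 0.0623·38.43·(+0.13917) / (0.1152·(-0.75813)) = -3.8154 rad/s; magnitude 3.8154 rad/s.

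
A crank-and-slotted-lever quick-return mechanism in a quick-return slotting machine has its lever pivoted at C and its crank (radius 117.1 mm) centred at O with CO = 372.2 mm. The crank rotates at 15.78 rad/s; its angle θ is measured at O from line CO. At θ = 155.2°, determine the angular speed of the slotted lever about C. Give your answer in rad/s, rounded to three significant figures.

ω = 15.78 rad/s
Crank pin A relative to C: A = (d + r cosθ, r sinθ); lever angle φ = atan2(r sinθ, d + r cosθ).
Differentiating tanφ: φ̇ = rω(d cosθ + r)/(d² + r² + 2dr cosθ).
d² + r² + 2dr cosθ = |CA|² = 0.073115 m²;  d cosθ + r = -0.22077 m.
|ω_lever| = |0.1171·15.78·-0.22077| / 0.073115 = 5.5797 rad/s.

5.58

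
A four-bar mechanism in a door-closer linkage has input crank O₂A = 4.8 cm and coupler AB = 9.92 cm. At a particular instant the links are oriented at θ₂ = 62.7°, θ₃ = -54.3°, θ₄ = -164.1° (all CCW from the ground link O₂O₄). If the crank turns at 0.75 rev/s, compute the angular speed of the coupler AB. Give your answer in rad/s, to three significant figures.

1.77

ω₂ = 4.712 rad/s (from 0.75 rev/s).
Differentiating the loop-closure r₂e^{iθ₂}+r₃e^{iθ₃}=r₁+r₄e^{iθ₄} gives r₂ω₂e^{iθ₂}+r₃ω₃e^{iθ₃}=r₄ω₄e^{iθ₄}.
Eliminating the other unknown: ω₃ = r₂ω₂ sin(θ₄−θ₂) / [r₃ sin(θ₃−θ₄)].
Numerator sine = +0.72897; denominator sine = +0.94088.
Result = 0.048·4.712·(+0.72897) / (0.0992·(+0.94088)) = +1.7666 rad/s; magnitude 1.7666 rad/s.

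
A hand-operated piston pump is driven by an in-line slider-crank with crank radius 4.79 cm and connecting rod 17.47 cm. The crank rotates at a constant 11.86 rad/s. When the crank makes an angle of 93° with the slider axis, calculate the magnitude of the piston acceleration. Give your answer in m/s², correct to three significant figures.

ω = 11.86 rad/s
x(θ) = r cosθ + √(L² − r² sin²θ); with ω constant, a = ω²·d²x/dθ².
d²x/dθ² = −r cosθ − r²(cos2θ)/√u − r⁴ sin²2θ/(4u^{3/2}),  u = L² − r² sin²θ = 0.028232 m².
Substituting r = 0.0479 m, L = 0.1747 m, θ = 93°: d²x/dθ² = +0.016084 m.
a = ω²·d²x/dθ² = (11.86)²·(+0.016084) = +2.2624 m/s²;  |a| = 2.2624 m/s².

2.26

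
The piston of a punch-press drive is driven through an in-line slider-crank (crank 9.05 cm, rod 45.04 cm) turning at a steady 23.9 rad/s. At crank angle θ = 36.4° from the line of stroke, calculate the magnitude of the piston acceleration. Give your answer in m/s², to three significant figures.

ω = 23.9 rad/s
x(θ) = r cosθ + √(L² − r² sin²θ); with ω constant, a = ω²·d²x/dθ².
d²x/dθ² = −r cosθ − r²(cos2θ)/√u − r⁴ sin²2θ/(4u^{3/2}),  u = L² − r² sin²θ = 0.199976 m².
Substituting r = 0.0905 m, L = 0.4504 m, θ = 36.4°: d²x/dθ² = -0.07843 m.
a = ω²·d²x/dθ² = (23.9)²·(-0.07843) = -44.8 m/s²;  |a| = 44.8 m/s².

44.8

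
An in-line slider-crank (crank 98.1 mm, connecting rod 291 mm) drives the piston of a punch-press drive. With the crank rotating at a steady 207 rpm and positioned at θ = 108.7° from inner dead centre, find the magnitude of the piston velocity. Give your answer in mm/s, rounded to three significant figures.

ω = 2π·207/60 = 21.68 rad/s
For an in-line slider-crank, x = r cosθ + √(L² − r² sin²θ), so v = −rω sinθ·[1 + r cosθ/√(L² − r² sin²θ)].
With r = 0.0981 m, L = 0.291 m, θ = 108.7°: √(L² − r² sin²θ) = 0.27577 m.
v = −0.0981·21.68·0.94721·[1 + 0.0981·-0.32061/0.27577] = -1.7845 m/s.
|v| = 1.7845 m/s = 1784.5 mm/s.

1780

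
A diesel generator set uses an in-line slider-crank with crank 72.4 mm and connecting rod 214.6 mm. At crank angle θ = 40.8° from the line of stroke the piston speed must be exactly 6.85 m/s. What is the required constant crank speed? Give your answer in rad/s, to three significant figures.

For an in-line slider-crank, |v_piston| = rω|sinθ|·[1 + r cosθ/√(L² − r² sin²θ)].
With r = 0.0724 m, L = 0.2146 m, θ = 40.8°: the bracketed kinematic factor |dx/dθ| = 0.059694 m.
ω = v/|dx/dθ| = 6.85/0.059694 = 114.75 rad/s.

115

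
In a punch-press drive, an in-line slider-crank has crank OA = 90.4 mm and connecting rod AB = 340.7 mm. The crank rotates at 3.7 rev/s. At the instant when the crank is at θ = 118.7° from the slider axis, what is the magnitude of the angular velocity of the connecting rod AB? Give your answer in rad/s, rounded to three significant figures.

3.05

ω = 23.25 rad/s (converted from 3.7 rev/s).
The rod makes angle φ with the slider axis where L sinφ = r sinθ; differentiating, L cosφ·φ̇ = r ω cosθ.
L cosφ = √(L² − r² sin²θ) = 0.33134 m.
|ω_rod| = r ω |cosθ| / √(L² − r² sin²θ) = 0.0904·23.25·0.48022/0.33134 = 3.0459 rad/s.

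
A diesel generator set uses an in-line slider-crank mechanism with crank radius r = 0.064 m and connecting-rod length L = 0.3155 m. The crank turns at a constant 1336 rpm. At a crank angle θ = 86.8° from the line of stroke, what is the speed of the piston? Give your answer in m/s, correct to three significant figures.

ω = 2π·1336/60 = 139.9 rad/s
For an in-line slider-crank, x = r cosθ + √(L² − r² sin²θ), so v = −rω sinθ·[1 + r cosθ/√(L² − r² sin²θ)].
With r = 0.064 m, L = 0.3155 m, θ = 86.8°: √(L² − r² sin²θ) = 0.30896 m.
v = −0.064·139.9·0.99844·[1 + 0.064·0.05582/0.30896] = -9.0434 m/s.
|v| = 9.0434 m/s.

9.04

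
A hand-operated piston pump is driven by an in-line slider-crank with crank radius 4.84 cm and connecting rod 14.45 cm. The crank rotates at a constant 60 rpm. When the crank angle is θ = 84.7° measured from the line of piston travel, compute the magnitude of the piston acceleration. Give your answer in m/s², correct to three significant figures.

0.490

ω = 2π·60/60 = 6.283 rad/s
x(θ) = r cosθ + √(L² − r² sin²θ); with ω constant, a = ω²·d²x/dθ².
d²x/dθ² = −r cosθ − r²(cos2θ)/√u − r⁴ sin²2θ/(4u^{3/2}),  u = L² − r² sin²θ = 0.0185577 m².
Substituting r = 0.0484 m, L = 0.1445 m, θ = 84.7°: d²x/dθ² = +0.012414 m.
a = ω²·d²x/dθ² = (6.283)²·(+0.012414) = +0.49007 m/s²;  |a| = 0.49007 m/s².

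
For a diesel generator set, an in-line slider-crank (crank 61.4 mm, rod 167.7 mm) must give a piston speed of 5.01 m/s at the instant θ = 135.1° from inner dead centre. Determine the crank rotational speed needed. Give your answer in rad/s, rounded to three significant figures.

158

For an in-line slider-crank, |v_piston| = rω|sinθ|·[1 + r cosθ/√(L² − r² sin²θ)].
With r = 0.0614 m, L = 0.1677 m, θ = 135.1°: the bracketed kinematic factor |dx/dθ| = 0.031705 m.
ω = v/|dx/dθ| = 5.01/0.031705 = 158.02 rad/s.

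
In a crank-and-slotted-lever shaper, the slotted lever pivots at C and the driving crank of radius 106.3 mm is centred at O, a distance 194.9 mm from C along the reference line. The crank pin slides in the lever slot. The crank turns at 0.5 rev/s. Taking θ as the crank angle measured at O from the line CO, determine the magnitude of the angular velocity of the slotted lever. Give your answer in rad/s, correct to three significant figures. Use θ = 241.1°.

0.138

ω = 3.142 rad/s (from 0.5 rev/s).
Crank pin A relative to C: A = (d + r cosθ, r sinθ); lever angle φ = atan2(r sinθ, d + r cosθ).
Differentiating tanφ: φ̇ = rω(d cosθ + r)/(d² + r² + 2dr cosθ).
d² + r² + 2dr cosθ = |CA|² = 0.0292605 m²;  d cosθ + r = +0.012108 m.
|ω_lever| = |0.1063·3.142·+0.012108| / 0.0292605 = 0.13819 rad/s.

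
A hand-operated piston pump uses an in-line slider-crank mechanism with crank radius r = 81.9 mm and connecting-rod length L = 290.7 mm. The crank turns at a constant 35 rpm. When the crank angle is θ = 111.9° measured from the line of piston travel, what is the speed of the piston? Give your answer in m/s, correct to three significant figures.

0.248

ω = 2π·35/60 = 3.665 rad/s
For an in-line slider-crank, x = r cosθ + √(L² − r² sin²θ), so v = −rω sinθ·[1 + r cosθ/√(L² − r² sin²θ)].
With r = 0.0819 m, L = 0.2907 m, θ = 111.9°: √(L² − r² sin²θ) = 0.28059 m.
v = −0.0819·3.665·0.92784·[1 + 0.0819·-0.37299/0.28059] = -0.2482 m/s.
|v| = 0.2482 m/s.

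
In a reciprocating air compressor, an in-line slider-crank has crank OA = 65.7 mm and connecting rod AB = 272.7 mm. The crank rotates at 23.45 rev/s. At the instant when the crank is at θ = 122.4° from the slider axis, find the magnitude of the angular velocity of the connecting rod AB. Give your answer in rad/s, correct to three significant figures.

19.4

ω = 147.3 rad/s (converted from 23.45 rev/s).
The rod makes angle φ with the slider axis where L sinφ = r sinθ; differentiating, L cosφ·φ̇ = r ω cosθ.
L cosφ = √(L² − r² sin²θ) = 0.267 m.
|ω_rod| = r ω |cosθ| / √(L² − r² sin²θ) = 0.0657·147.3·0.53583/0.267 = 19.427 rad/s.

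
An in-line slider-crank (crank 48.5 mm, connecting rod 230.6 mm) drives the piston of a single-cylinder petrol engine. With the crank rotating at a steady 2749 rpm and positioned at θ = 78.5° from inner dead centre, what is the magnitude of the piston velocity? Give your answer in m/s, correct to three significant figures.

14.3

ω = 2π·2749/60 = 287.9 rad/s
For an in-line slider-crank, x = r cosθ + √(L² − r² sin²θ), so v = −rω sinθ·[1 + r cosθ/√(L² − r² sin²θ)].
With r = 0.0485 m, L = 0.2306 m, θ = 78.5°: √(L² − r² sin²θ) = 0.22565 m.
v = −0.0485·287.9·0.97992·[1 + 0.0485·0.19937/0.22565] = -14.268 m/s.
|v| = 14.268 m/s.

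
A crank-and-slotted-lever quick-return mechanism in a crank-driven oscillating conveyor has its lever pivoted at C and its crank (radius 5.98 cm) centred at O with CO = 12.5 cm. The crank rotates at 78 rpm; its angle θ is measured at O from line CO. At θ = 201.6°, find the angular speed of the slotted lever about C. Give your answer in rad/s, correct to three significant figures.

5.20

ω = 8.168 rad/s (from 78 rpm).
Crank pin A relative to C: A = (d + r cosθ, r sinθ); lever angle φ = atan2(r sinθ, d + r cosθ).
Differentiating tanφ: φ̇ = rω(d cosθ + r)/(d² + r² + 2dr cosθ).
d² + r² + 2dr cosθ = |CA|² = 0.00530088 m²;  d cosθ + r = -0.056422 m.
|ω_lever| = |0.0598·8.168·-0.056422| / 0.00530088 = 5.1991 rad/s.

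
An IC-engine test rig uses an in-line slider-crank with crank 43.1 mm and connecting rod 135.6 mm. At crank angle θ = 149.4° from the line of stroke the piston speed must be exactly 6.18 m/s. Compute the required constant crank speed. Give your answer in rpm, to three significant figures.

For an in-line slider-crank, |v_piston| = rω|sinθ|·[1 + r cosθ/√(L² − r² sin²θ)].
With r = 0.0431 m, L = 0.1356 m, θ = 149.4°: the bracketed kinematic factor |dx/dθ| = 0.015857 m.
ω = v/|dx/dθ| = 6.18/0.015857 = 389.73 rad/s.
N = 60ω/(2π) = 3721.6 rpm.

3720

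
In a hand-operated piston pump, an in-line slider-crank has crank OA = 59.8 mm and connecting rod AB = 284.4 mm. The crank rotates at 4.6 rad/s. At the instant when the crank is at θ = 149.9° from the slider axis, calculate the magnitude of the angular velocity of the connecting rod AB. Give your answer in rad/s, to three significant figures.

0.841

ω = 4.6 rad/s
The rod makes angle φ with the slider axis where L sinφ = r sinθ; differentiating, L cosφ·φ̇ = r ω cosθ.
L cosφ = √(L² − r² sin²θ) = 0.28281 m.
|ω_rod| = r ω |cosθ| / √(L² − r² sin²θ) = 0.0598·4.6·0.86515/0.28281 = 0.84149 rad/s.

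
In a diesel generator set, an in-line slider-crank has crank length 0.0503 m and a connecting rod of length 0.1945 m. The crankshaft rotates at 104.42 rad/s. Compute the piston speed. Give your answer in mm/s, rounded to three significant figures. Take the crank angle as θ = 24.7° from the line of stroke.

ω = 104.4 rad/s
For an in-line slider-crank, x = r cosθ + √(L² − r² sin²θ), so v = −rω sinθ·[1 + r cosθ/√(L² − r² sin²θ)].
With r = 0.0503 m, L = 0.1945 m, θ = 24.7°: √(L² − r² sin²θ) = 0.19336 m.
v = −0.0503·104.4·0.41787·[1 + 0.0503·0.90851/0.19336] = -2.7135 m/s.
|v| = 2.7135 m/s = 2713.5 mm/s.

2710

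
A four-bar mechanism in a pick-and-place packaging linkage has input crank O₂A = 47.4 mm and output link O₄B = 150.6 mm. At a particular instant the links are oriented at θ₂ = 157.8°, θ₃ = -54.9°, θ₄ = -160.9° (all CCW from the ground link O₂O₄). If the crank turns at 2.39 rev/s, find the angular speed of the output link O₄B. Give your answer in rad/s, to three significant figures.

2.66

ω₂ = 15.02 rad/s (from 2.39 rev/s).
Differentiating the loop-closure r₂e^{iθ₂}+r₃e^{iθ₃}=r₁+r₄e^{iθ₄} gives r₂ω₂e^{iθ₂}+r₃ω₃e^{iθ₃}=r₄ω₄e^{iθ₄}.
Eliminating the other unknown: ω₄ = r₂ω₂ sin(θ₂−θ₃) / [r₄ sin(θ₄−θ₃)].
Numerator sine = -0.54024; denominator sine = -0.96126.
Result = 0.0474·15.02·(-0.54024) / (0.1506·(-0.96126)) = +2.6563 rad/s; magnitude 2.6563 rad/s.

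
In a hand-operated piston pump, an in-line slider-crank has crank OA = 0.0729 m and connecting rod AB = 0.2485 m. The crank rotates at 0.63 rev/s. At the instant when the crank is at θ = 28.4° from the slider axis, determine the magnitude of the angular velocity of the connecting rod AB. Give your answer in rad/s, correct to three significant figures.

1.03

ω = 3.958 rad/s (converted from 0.63 rev/s).
The rod makes angle φ with the slider axis where L sinφ = r sinθ; differentiating, L cosφ·φ̇ = r ω cosθ.
L cosφ = √(L² − r² sin²θ) = 0.24607 m.
|ω_rod| = r ω |cosθ| / √(L² − r² sin²θ) = 0.0729·3.958·0.87965/0.24607 = 1.0316 rad/s.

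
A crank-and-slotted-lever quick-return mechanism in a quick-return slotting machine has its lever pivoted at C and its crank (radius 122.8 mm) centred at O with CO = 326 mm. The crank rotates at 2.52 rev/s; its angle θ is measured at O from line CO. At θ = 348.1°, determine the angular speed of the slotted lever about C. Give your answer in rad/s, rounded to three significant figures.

ω = 15.83 rad/s (from 2.52 rev/s).
Crank pin A relative to C: A = (d + r cosθ, r sinθ); lever angle φ = atan2(r sinθ, d + r cosθ).
Differentiating tanφ: φ̇ = rω(d cosθ + r)/(d² + r² + 2dr cosθ).
d² + r² + 2dr cosθ = |CA|² = 0.199701 m²;  d cosθ + r = +0.44179 m.
|ω_lever| = |0.1228·15.83·+0.44179| / 0.199701 = 4.3015 rad/s.

4.30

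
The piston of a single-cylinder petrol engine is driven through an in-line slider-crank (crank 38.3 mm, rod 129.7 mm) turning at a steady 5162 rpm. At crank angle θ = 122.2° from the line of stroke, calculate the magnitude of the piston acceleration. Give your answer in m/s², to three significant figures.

7370

ω = 2π·5162/60 = 540.6 rad/s
x(θ) = r cosθ + √(L² − r² sin²θ); with ω constant, a = ω²·d²x/dθ².
d²x/dθ² = −r cosθ − r²(cos2θ)/√u − r⁴ sin²2θ/(4u^{3/2}),  u = L² − r² sin²θ = 0.0157717 m².
Substituting r = 0.0383 m, L = 0.1297 m, θ = 122.2°: d²x/dθ² = +0.025235 m.
a = ω²·d²x/dθ² = (540.6)²·(+0.025235) = +7373.9 m/s²;  |a| = 7373.9 m/s².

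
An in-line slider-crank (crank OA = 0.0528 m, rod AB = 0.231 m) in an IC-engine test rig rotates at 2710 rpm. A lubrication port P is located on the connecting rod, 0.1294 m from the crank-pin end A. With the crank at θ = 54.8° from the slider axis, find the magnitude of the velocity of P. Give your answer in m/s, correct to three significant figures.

ω = 283.8 rad/s.  Crank-pin speed |V_A| = rω = 14.984 m/s, perpendicular to OA.
Rod angle: sinφ = −(r/L) sinθ ⇒ φ = -10.765°; ω_rod = −rω cosθ/√(L²−r²sin²θ) = -38.061 rad/s.
V_P = V_A + ω_rod × AP, with AP = 0.1294 m along the rod.
Components: V_Px = −rω sinθ − a·ω_rod·sinφ = -13.164 m/s;  V_Py = rω cosθ + a·ω_rod·cosφ = +3.7989 m/s.
|V_P| = √(V_Px² + V_Py²) = 13.701 m/s.

13.7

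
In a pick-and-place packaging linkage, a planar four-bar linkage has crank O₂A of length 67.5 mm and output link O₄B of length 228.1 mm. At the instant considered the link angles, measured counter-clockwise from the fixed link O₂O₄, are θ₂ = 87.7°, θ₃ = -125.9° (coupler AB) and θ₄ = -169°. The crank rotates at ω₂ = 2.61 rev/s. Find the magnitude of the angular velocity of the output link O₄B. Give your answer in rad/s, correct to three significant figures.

3.93

ω₂ = 16.4 rad/s (from 2.61 rev/s).
Differentiating the loop-closure r₂e^{iθ₂}+r₃e^{iθ₃}=r₁+r₄e^{iθ₄} gives r₂ω₂e^{iθ₂}+r₃ω₃e^{iθ₃}=r₄ω₄e^{iθ₄}.
Eliminating the other unknown: ω₄ = r₂ω₂ sin(θ₂−θ₃) / [r₄ sin(θ₄−θ₃)].
Numerator sine = -0.55339; denominator sine = -0.68327.
Result = 0.0675·16.4·(-0.55339) / (0.2281·(-0.68327)) = +3.9304 rad/s; magnitude 3.9304 rad/s.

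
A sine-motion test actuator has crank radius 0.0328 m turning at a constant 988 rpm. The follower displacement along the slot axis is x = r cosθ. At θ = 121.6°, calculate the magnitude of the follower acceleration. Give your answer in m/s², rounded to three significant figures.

184

ω = 103.5 rad/s (from 988 rpm).
x = r cosθ ⇒ ẍ = −rω² cosθ (ω constant).
|a| = rω²|cosθ| = 0.0328·(103.5)²·|cos 121.6°| = 183.98 m/s².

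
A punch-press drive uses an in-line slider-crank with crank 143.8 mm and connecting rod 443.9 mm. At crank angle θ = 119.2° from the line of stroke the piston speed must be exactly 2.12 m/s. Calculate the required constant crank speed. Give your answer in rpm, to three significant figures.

193

For an in-line slider-crank, |v_piston| = rω|sinθ|·[1 + r cosθ/√(L² − r² sin²θ)].
With r = 0.1438 m, L = 0.4439 m, θ = 119.2°: the bracketed kinematic factor |dx/dθ| = 0.10484 m.
ω = v/|dx/dθ| = 2.12/0.10484 = 20.221 rad/s.
N = 60ω/(2π) = 193.09 rpm.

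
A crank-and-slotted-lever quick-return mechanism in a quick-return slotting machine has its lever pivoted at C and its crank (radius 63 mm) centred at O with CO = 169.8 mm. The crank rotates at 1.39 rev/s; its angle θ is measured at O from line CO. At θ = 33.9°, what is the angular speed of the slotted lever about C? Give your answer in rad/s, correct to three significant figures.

ω = 8.734 rad/s (from 1.39 rev/s).
Crank pin A relative to C: A = (d + r cosθ, r sinθ); lever angle φ = atan2(r sinθ, d + r cosθ).
Differentiating tanφ: φ̇ = rω(d cosθ + r)/(d² + r² + 2dr cosθ).
d² + r² + 2dr cosθ = |CA|² = 0.050559 m²;  d cosθ + r = +0.20394 m.
|ω_lever| = |0.063·8.734·+0.20394| / 0.050559 = 2.2194 rad/s.

2.22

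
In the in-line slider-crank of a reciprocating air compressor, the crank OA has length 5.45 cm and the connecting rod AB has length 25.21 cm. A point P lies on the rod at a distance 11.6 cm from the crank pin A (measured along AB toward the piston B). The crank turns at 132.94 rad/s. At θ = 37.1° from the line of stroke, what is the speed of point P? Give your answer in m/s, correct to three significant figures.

5.66

ω = 132.9 rad/s.  Crank-pin speed |V_A| = rω = 7.2452 m/s, perpendicular to OA.
Rod angle: sinφ = −(r/L) sinθ ⇒ φ = -7.493°; ω_rod = −rω cosθ/√(L²−r²sin²θ) = -23.12 rad/s.
V_P = V_A + ω_rod × AP, with AP = 0.116 m along the rod.
Components: V_Px = −rω sinθ − a·ω_rod·sinφ = -4.7201 m/s;  V_Py = rω cosθ + a·ω_rod·cosφ = +3.1197 m/s.
|V_P| = √(V_Px² + V_Py²) = 5.6579 m/s.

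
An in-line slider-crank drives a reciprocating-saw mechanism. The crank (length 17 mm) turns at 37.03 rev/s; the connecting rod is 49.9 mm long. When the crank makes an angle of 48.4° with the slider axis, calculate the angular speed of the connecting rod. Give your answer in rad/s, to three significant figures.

ω = 232.7 rad/s (converted from 37.03 rev/s).
The rod makes angle φ with the slider axis where L sinφ = r sinθ; differentiating, L cosφ·φ̇ = r ω cosθ.
L cosφ = √(L² − r² sin²θ) = 0.048254 m.
|ω_rod| = r ω |cosθ| / √(L² − r² sin²θ) = 0.017·232.7·0.66393/0.048254 = 54.422 rad/s.

54.4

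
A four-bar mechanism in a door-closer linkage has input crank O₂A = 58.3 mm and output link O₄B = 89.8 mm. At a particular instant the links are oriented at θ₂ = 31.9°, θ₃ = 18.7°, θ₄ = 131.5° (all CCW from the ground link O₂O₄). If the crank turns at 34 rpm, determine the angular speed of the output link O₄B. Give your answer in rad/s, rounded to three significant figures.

0.573

ω₂ = 3.56 rad/s (from 34 rpm).
Differentiating the loop-closure r₂e^{iθ₂}+r₃e^{iθ₃}=r₁+r₄e^{iθ₄} gives r₂ω₂e^{iθ₂}+r₃ω₃e^{iθ₃}=r₄ω₄e^{iθ₄}.
Eliminating the other unknown: ω₄ = r₂ω₂ sin(θ₂−θ₃) / [r₄ sin(θ₄−θ₃)].
Numerator sine = +0.22835; denominator sine = +0.92186.
Result = 0.0583·3.56·(+0.22835) / (0.0898·(+0.92186)) = +0.57258 rad/s; magnitude 0.57258 rad/s.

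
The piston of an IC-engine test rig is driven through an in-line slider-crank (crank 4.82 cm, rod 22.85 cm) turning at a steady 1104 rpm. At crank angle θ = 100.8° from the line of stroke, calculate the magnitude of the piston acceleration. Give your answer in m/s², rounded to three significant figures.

ω = 2π·1104/60 = 115.6 rad/s
x(θ) = r cosθ + √(L² − r² sin²θ); with ω constant, a = ω²·d²x/dθ².
d²x/dθ² = −r cosθ − r²(cos2θ)/√u − r⁴ sin²2θ/(4u^{3/2}),  u = L² − r² sin²θ = 0.0499706 m².
Substituting r = 0.0482 m, L = 0.2285 m, θ = 100.8°: d²x/dθ² = +0.018678 m.
a = ω²·d²x/dθ² = (115.6)²·(+0.018678) = +249.65 m/s²;  |a| = 249.65 m/s².

250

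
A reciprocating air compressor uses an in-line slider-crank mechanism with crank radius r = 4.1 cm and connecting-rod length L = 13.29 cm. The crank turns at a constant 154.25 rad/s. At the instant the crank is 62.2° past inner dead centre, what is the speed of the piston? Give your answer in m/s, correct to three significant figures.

ω = 154.2 rad/s
For an in-line slider-crank, x = r cosθ + √(L² − r² sin²θ), so v = −rω sinθ·[1 + r cosθ/√(L² − r² sin²θ)].
With r = 0.041 m, L = 0.1329 m, θ = 62.2°: √(L² − r² sin²θ) = 0.12786 m.
v = −0.041·154.2·0.88458·[1 + 0.041·0.46639/0.12786] = -6.431 m/s.
|v| = 6.431 m/s.

6.43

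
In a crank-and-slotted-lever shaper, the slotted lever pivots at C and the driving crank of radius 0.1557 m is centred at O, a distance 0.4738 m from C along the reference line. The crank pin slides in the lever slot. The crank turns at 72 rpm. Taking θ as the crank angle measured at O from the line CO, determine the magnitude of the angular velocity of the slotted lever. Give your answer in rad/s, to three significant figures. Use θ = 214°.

2.20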